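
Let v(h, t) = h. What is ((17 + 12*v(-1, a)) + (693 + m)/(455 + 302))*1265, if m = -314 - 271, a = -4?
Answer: 4924645/757 ≈ 6505.5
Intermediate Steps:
m = -585
((17 + 12*v(-1, a)) + (693 + m)/(455 + 302))*1265 = ((17 + 12*(-1)) + (693 - 585)/(455 + 302))*1265 = ((17 - 12) + 108/757)*1265 = (5 + 108*(1/757))*1265 = (5 + 108/757)*1265 = (3893/757)*1265 = 4924645/757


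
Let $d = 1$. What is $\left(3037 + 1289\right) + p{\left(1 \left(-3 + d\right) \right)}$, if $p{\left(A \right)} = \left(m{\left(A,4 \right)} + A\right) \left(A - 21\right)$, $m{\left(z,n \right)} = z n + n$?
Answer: $4464$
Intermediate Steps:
$m{\left(z,n \right)} = n + n z$ ($m{\left(z,n \right)} = n z + n = n + n z$)
$p{\left(A \right)} = \left(-21 + A\right) \left(4 + 5 A\right)$ ($p{\left(A \right)} = \left(4 \left(1 + A\right) + A\right) \left(A - 21\right) = \left(\left(4 + 4 A\right) + A\right) \left(-21 + A\right) = \left(4 + 5 A\right) \left(-21 + A\right) = \left(-21 + A\right) \left(4 + 5 A\right)$)
$\left(3037 + 1289\right) + p{\left(1 \left(-3 + d\right) \right)} = \left(3037 + 1289\right) - \left(84 - 5 \left(-3 + 1\right)^{2} + 101 \cdot 1 \left(-3 + 1\right)\right) = 4326 - \left(84 - 20 + 101 \cdot 1 \left(-2\right)\right) = 4326 - \left(-118 - 20\right) = 4326 + \left(-84 + 202 + 5 \cdot 4\right) = 4326 + \left(-84 + 202 + 20\right) = 4326 + 138 = 4464$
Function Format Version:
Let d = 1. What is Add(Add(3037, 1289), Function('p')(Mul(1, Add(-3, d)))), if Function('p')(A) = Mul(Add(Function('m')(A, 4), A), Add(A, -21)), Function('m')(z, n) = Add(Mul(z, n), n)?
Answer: 4464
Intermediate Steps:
Function('m')(z, n) = Add(n, Mul(n, z)) (Function('m')(z, n) = Add(Mul(n, z), n) = Add(n, Mul(n, z)))
Function('p')(A) = Mul(Add(-21, A), Add(4, Mul(5, A))) (Function('p')(A) = Mul(Add(Mul(4, Add(1, A)), A), Add(A, -21)) = Mul(Add(Add(4, Mul(4, A)), A), Add(-21, A)) = Mul(Add(4, Mul(5, A)), Add(-21, A)) = Mul(Add(-21, A), Add(4, Mul(5, A))))
Add(Add(3037, 1289), Function('p')(Mul(1, Add(-3, d)))) = Add(Add(3037, 1289), Add(-84, Mul(-101, Mul(1, Add(-3, 1))), Mul(5, Pow(Mul(1, Add(-3, 1)), 2)))) = Add(4326, Add(-84, Mul(-101, Mul(1, -2)), Mul(5, Pow(Mul(1, -2), 2)))) = Add(4326, Add(-84, Mul(-101, -2), Mul(5, Pow(-2, 2)))) = Add(4326, Add(-84, 202, Mul(5, 4))) = Add(4326, Add(-84, 202, 20)) = Add(4326, 138) = 4464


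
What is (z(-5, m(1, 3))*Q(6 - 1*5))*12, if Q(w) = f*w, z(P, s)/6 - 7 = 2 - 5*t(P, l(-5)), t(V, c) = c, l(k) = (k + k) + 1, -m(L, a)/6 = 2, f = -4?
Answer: -15552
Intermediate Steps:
m(L, a) = -12 (m(L, a) = -6*2 = -12)
l(k) = 1 + 2*k (l(k) = 2*k + 1 = 1 + 2*k)
z(P, s) = 324 (z(P, s) = 42 + 6*(2 - 5*(1 + 2*(-5))) = 42 + 6*(2 - 5*(1 - 10)) = 42 + 6*(2 - 5*(-9)) = 42 + 6*(2 + 45) = 42 + 6*47 = 42 + 282 = 324)
Q(w) = -4*w
(z(-5, m(1, 3))*Q(6 - 1*5))*12 = (324*(-4*(6 - 1*5)))*12 = (324*(-4*(6 - 5)))*12 = (324*(-4*1))*12 = (324*(-4))*12 = -1296*12 = -15552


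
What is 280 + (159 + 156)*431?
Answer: 136045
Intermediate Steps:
280 + (159 + 156)*431 = 280 + 315*431 = 280 + 135765 = 136045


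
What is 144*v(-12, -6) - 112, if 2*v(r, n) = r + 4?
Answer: -688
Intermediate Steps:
v(r, n) = 2 + r/2 (v(r, n) = (r + 4)/2 = (4 + r)/2 = 2 + r/2)
144*v(-12, -6) - 112 = 144*(2 + (1/2)*(-12)) - 112 = 144*(2 - 6) - 112 = 144*(-4) - 112 = -576 - 112 = -688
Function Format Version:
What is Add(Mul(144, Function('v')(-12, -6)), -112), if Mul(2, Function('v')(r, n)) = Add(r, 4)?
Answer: -688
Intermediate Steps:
Function('v')(r, n) = Add(2, Mul(Rational(1, 2), r)) (Function('v')(r, n) = Mul(Rational(1, 2), Add(r, 4)) = Mul(Rational(1, 2), Add(4, r)) = Add(2, Mul(Rational(1, 2), r)))
Add(Mul(144, Function('v')(-12, -6)), -112) = Add(Mul(144, Add(2, Mul(Rational(1, 2), -12))), -112) = Add(Mul(144, Add(2, -6)), -112) = Add(Mul(144, -4), -112) = Add(-576, -112) = -688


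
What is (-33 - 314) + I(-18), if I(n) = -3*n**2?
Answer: -1319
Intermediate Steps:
(-33 - 314) + I(-18) = (-33 - 314) - 3*(-18)**2 = -347 - 3*324 = -347 - 972 = -1319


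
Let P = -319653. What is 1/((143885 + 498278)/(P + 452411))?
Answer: 132758/642163 ≈ 0.20674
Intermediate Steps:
1/((143885 + 498278)/(P + 452411)) = 1/((143885 + 498278)/(-319653 + 452411)) = 1/(642163/132758) = 132758/642163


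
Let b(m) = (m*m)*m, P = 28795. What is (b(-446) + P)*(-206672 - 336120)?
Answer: 48138996312872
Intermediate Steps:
b(m) = m**3 (b(m) = m**2*m = m**3)
(b(-446) + P)*(-206672 - 336120) = ((-446)**3 + 28795)*(-206672 - 336120) = (-88716536 + 28795)*(-542792) = -88687741*(-542792) = 48138996312872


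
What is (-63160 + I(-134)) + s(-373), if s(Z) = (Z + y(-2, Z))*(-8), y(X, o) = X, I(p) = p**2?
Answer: -42204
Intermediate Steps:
s(Z) = 16 - 8*Z (s(Z) = (Z - 2)*(-8) = (-2 + Z)*(-8) = 16 - 8*Z)
(-63160 + I(-134)) + s(-373) = (-63160 + (-134)**2) + (16 - 8*(-373)) = (-63160 + 17956) + (16 + 2984) = -45204 + 3000 = -42204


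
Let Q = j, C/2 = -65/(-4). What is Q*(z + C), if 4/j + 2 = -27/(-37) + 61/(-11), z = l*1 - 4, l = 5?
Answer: -27269/1387 ≈ -19.660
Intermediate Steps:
z = 1 (z = 5*1 - 4 = 5 - 4 = 1)
C = 65/2 (C = 2*(-65/(-4)) = 2*(-65*(-¼)) = 2*(65/4) = 65/2 ≈ 32.500)
j = -814/1387 (j = 4/(-2 + (-27/(-37) + 61/(-11))) = 4/(-2 + (-27*(-1/37) + 61*(-1/11))) = 4/(-2 + (27/37 - 61/11)) = 4/(-2 - 1960/407) = 4/(-2774/407) = 4*(-407/2774) = -814/1387 ≈ -0.58688)
Q = -814/1387 ≈ -0.58688
Q*(z + C) = -814*(1 + 65/2)/1387 = -814/1387*67/2 = -27269/1387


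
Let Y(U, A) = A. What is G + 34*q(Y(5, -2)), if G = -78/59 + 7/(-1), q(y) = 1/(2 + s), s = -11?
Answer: -6425/531 ≈ -12.100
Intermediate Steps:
q(y) = -⅑ (q(y) = 1/(2 - 11) = 1/(-9) = -⅑)
G = -491/59 (G = -78*1/59 + 7*(-1) = -78/59 - 7 = -491/59 ≈ -8.3220)
G + 34*q(Y(5, -2)) = -491/59 + 34*(-⅑) = -491/59 - 34/9 = -6425/531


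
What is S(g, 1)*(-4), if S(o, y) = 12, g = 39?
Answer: -48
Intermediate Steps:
S(g, 1)*(-4) = 12*(-4) = -48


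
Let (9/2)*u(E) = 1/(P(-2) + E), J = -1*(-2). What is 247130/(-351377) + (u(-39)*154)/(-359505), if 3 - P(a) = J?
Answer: -1168642336084/1661617370295 ≈ -0.70332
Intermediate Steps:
J = 2
P(a) = 1 (P(a) = 3 - 1*2 = 3 - 2 = 1)
u(E) = 2/(9*(1 + E))
247130/(-351377) + (u(-39)*154)/(-359505) = 247130/(-351377) + ((2/(9*(1 - 39)))*154)/(-359505) = 247130*(-1/351377) + (((2/9)/(-38))*154)*(-1/359505) = -19010/27029 + (((2/9)*(-1/38))*154)*(-1/359505) = -19010/27029 - 1/171*154*(-1/359505) = -19010/27029 - 154/171*(-1/359505) = -19010/27029 + 154/61475355 = -1168642336084/1661617370295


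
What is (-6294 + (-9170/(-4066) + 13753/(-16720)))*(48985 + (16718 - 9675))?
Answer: -157685967015717/447260 ≈ -3.5256e+8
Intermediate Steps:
(-6294 + (-9170/(-4066) + 13753/(-16720)))*(48985 + (16718 - 9675)) = (-6294 + (-9170*(-1/4066) + 13753*(-1/16720)))*(48985 + 7043) = (-6294 + (4585/2033 - 13753/16720))*56028 = (-6294 + 2563229/1789040)*56028 = -11257654531/1789040*56028 = -157685967015717/447260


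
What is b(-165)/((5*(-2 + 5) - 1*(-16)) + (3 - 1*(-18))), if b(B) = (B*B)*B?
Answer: -4492125/52 ≈ -86387.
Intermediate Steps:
b(B) = B³ (b(B) = B²*B = B³)
b(-165)/((5*(-2 + 5) - 1*(-16)) + (3 - 1*(-18))) = (-165)³/((5*(-2 + 5) - 1*(-16)) + (3 - 1*(-18))) = -4492125/((5*3 + 16) + (3 + 18)) = -4492125/((15 + 16) + 21) = -4492125/(31 + 21) = -4492125/52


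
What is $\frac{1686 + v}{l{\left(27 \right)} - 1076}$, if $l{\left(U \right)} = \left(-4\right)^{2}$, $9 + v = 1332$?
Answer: $- \frac{3009}{1060} \approx -2.8387$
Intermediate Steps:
$v = 1323$ ($v = -9 + 1332 = 1323$)
$l{\left(U \right)} = 16$
$\frac{1686 + v}{l{\left(27 \right)} - 1076} = \frac{1686 + 1323}{16 - 1076} = \frac{3009}{-1060} = 3009 \left(- \frac{1}{1060}\right) = - \frac{3009}{1060}$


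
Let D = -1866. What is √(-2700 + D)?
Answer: I*√4566 ≈ 67.572*I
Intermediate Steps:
√(-2700 + D) = √(-2700 - 1866) = √(-4566) = I*√4566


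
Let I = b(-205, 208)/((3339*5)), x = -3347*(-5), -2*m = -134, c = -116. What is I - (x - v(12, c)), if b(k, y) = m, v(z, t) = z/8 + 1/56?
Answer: -2234923339/133560 ≈ -16733.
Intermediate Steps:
m = 67 (m = -1/2*(-134) = 67)
v(z, t) = 1/56 + z/8 (v(z, t) = z*(1/8) + 1*(1/56) = z/8 + 1/56 = 1/56 + z/8)
b(k, y) = 67
x = 16735
I = 67/16695 (I = 67/((3339*5)) = 67/16695 ≈ 0.0040132)
I - (x - v(12, c)) = 67/16695 - (16735 - (1/56 + (1/8)*12)) = 67/16695 - (16735 - (1/56 + 3/2)) = 67/16695 - (16735 - 1*85/56) = 67/16695 - (16735 - 85/56) = 67/16695 - 1*937075/56 = 67/16695 - 937075/56 = -2234923339/133560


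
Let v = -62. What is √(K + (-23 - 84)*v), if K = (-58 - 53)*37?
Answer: 19*√7 ≈ 50.269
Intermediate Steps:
K = -4107 (K = -111*37 = -4107)
√(K + (-23 - 84)*v) = √(-4107 + (-23 - 84)*(-62)) = √(-4107 - 107*(-62)) = √(-4107 + 6634) = √2527 = 19*√7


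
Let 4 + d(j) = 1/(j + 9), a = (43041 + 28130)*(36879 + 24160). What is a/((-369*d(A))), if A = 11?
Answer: 86884133380/29151 ≈ 2.9805e+6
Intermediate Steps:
a = 4344206669 (a = 71171*61039 = 4344206669)
d(j) = -4 + 1/(9 + j) (d(j) = -4 + 1/(j + 9) = -4 + 1/(9 + j))
a/((-369*d(A))) = 4344206669/((-369*(-35 - 4*11)/(9 + 11))) = 4344206669/((-369*(-35 - 44)/20)) = 4344206669/((-369*(-79)/20)) = 4344206669/((-369*(-79/20))) = 4344206669/(29151/20) = 4344206669*(20/29151) = 86884133380/29151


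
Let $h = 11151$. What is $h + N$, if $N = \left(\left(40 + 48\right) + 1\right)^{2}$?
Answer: $19072$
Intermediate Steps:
$N = 7921$ ($N = \left(88 + 1\right)^{2} = 89^{2} = 7921$)
$h + N = 11151 + 7921 = 19072$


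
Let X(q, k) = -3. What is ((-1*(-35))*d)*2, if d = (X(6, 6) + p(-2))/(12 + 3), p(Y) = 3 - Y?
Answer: 28/3 ≈ 9.3333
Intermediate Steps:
d = 2/15 (d = (-3 + (3 - 1*(-2)))/(12 + 3) = (-3 + (3 + 2))/15 = (-3 + 5)*(1/15) = 2*(1/15) = 2/15 ≈ 0.13333)
((-1*(-35))*d)*2 = (-1*(-35)*(2/15))*2 = (35*(2/15))*2 = (14/3)*2 = 28/3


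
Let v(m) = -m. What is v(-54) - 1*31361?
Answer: -31307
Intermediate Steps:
v(-54) - 1*31361 = -1*(-54) - 1*31361 = 54 - 31361 = -31307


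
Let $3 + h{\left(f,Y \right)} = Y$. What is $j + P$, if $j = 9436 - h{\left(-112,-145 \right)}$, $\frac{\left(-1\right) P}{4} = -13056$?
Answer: $61808$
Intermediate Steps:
$P = 52224$ ($P = \left(-4\right) \left(-13056\right) = 52224$)
$h{\left(f,Y \right)} = -3 + Y$
$j = 9584$ ($j = 9436 - \left(-3 - 145\right) = 9436 - -148 = 9436 + 148 = 9584$)
$j + P = 9584 + 52224 = 61808$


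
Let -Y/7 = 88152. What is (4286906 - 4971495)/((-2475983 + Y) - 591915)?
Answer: 684589/3684962 ≈ 0.18578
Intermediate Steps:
Y = -617064 (Y = -7*88152 = -617064)
(4286906 - 4971495)/((-2475983 + Y) - 591915) = (4286906 - 4971495)/((-2475983 - 617064) - 591915) = -684589/(-3093047 - 591915) = -684589/(-3684962) = -684589*(-1/3684962) = 684589/3684962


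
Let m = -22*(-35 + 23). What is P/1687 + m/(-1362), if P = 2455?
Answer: 483057/382949 ≈ 1.2614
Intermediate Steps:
m = 264 (m = -22*(-12) = 264)
P/1687 + m/(-1362) = 2455/1687 + 264/(-1362) = 2455*(1/1687) + 264*(-1/1362) = 2455/1687 - 44/227 = 483057/382949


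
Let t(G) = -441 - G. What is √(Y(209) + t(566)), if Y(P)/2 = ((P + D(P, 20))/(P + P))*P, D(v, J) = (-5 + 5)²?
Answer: I*√798 ≈ 28.249*I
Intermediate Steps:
D(v, J) = 0 (D(v, J) = 0² = 0)
Y(P) = P (Y(P) = 2*(((P + 0)/(P + P))*P) = 2*((P/((2*P)))*P) = 2*((P*(1/(2*P)))*P) = 2*(P/2) = P)
√(Y(209) + t(566)) = √(209 + (-441 - 1*566)) = √(209 + (-441 - 566)) = √(209 - 1007) = √(-798) = I*√798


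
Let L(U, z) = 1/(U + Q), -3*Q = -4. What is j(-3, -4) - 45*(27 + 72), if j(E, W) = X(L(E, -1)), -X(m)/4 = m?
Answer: -22263/5 ≈ -4452.6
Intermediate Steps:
Q = 4/3 (Q = -⅓*(-4) = 4/3 ≈ 1.3333)
L(U, z) = 1/(4/3 + U) (L(U, z) = 1/(U + 4/3) = 1/(4/3 + U))
X(m) = -4*m
j(E, W) = -12/(4 + 3*E)
j(-3, -4) - 45*(27 + 72) = -12/(4 + 3*(-3)) - 45*(27 + 72) = -12/(4 - 9) - 45*99 = -12/(-5) - 4455 = -12*(-⅕) - 4455 = 12/5 - 4455 = -22263/5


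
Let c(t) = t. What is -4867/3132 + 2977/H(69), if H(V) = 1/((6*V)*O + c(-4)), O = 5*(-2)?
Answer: -38638511683/3132 ≈ -1.2337e+7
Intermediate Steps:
O = -10
H(V) = 1/(-4 - 60*V) (H(V) = 1/((6*V)*(-10) - 4) = 1/(-60*V - 4) = 1/(-4 - 60*V))
-4867/3132 + 2977/H(69) = -4867/3132 + 2977/((-1/(4 + 60*69))) = -4867*1/3132 + 2977/((-1/(4 + 4140))) = -4867/3132 + 2977/((-1/4144)) = -4867/3132 + 2977/((-1*1/4144)) = -4867/3132 + 2977/(-1/4144) = -4867/3132 + 2977*(-4144) = -4867/3132 - 12336688 = -38638511683/3132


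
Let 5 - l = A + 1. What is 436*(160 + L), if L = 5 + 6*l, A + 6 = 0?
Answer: 98100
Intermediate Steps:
A = -6 (A = -6 + 0 = -6)
l = 10 (l = 5 - (-6 + 1) = 5 - 1*(-5) = 5 + 5 = 10)
L = 65 (L = 5 + 6*10 = 5 + 60 = 65)
436*(160 + L) = 436*(160 + 65) = 436*225 = 98100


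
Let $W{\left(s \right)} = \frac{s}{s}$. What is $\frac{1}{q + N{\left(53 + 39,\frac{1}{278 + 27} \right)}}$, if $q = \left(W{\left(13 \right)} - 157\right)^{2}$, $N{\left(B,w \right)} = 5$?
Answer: $\frac{1}{24341} \approx 4.1083 \cdot 10^{-5}$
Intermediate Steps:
$W{\left(s \right)} = 1$
$q = 24336$ ($q = \left(1 - 157\right)^{2} = \left(-156\right)^{2} = 24336$)
$\frac{1}{q + N{\left(53 + 39,\frac{1}{278 + 27} \right)}} = \frac{1}{24336 + 5} = \frac{1}{24341}$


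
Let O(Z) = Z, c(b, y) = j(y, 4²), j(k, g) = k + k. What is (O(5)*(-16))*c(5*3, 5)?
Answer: -800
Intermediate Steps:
j(k, g) = 2*k
c(b, y) = 2*y
(O(5)*(-16))*c(5*3, 5) = (5*(-16))*(2*5) = -80*10 = -800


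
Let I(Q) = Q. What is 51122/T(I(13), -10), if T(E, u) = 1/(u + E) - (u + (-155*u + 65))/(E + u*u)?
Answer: -8665179/2351 ≈ -3685.7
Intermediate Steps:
T(E, u) = 1/(E + u) - (65 - 154*u)/(E + u²) (T(E, u) = 1/(E + u) - (u + (65 - 155*u))/(E + u²) = 1/(E + u) - (65 - 154*u)/(E + u²))
51122/T(I(13), -10) = 51122/(((-65*(-10) - 64*13 + 155*(-10)² + 154*13*(-10))/(13² + (-10)³ + 13*(-10) + 13*(-10)²))) = 51122/(((650 - 832 + 155*100 - 20020)/(169 - 1000 - 130 + 13*100))) = 51122/(((650 - 832 + 15500 - 20020)/(169 - 1000 - 130 + 1300))) = 51122/((-4702/339)) = 51122/(((1/339)*(-4702))) = 51122/(-4702/339) = 51122*(-339/4702) = -8665179/2351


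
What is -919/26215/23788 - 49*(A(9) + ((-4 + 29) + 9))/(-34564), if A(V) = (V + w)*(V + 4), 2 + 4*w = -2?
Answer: 1054191949931/5388548511220 ≈ 0.19564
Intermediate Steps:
w = -1 (w = -½ + (¼)*(-2) = -½ - ½ = -1)
A(V) = (-1 + V)*(4 + V) (A(V) = (V - 1)*(V + 4) = (-1 + V)*(4 + V))
-919/26215/23788 - 49*(A(9) + ((-4 + 29) + 9))/(-34564) = -919/26215/23788 - 49*((-4 + 9² + 3*9) + ((-4 + 29) + 9))/(-34564) = -919*1/26215*(1/23788) - 49*((-4 + 81 + 27) + (25 + 9))*(-1/34564) = -919/26215*1/23788 - 49*(104 + 34)*(-1/34564) = -919/623602420 - 49*138*(-1/34564) = -919/623602420 - 6762*(-1/34564) = -919/623602420 + 3381/17282 = 1054191949931/5388548511220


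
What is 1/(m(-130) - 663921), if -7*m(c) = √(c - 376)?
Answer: -32532129/21598763618315 + 7*I*√506/21598763618315 ≈ -1.5062e-6 + 7.2903e-12*I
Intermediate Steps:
m(c) = -√(-376 + c)/7 (m(c) = -√(c - 376)/7 = -√(-376 + c)/7)
1/(m(-130) - 663921) = 1/(-√(-376 - 130)/7 - 663921) = 1/(-I*√506/7 - 663921) = 1/(-663921 - I*√506/7)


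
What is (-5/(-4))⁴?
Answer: 625/256 ≈ 2.4414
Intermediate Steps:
(-5/(-4))⁴ = (-5*(-1)/4)⁴ = (-1*(-5/4))⁴ = (5/4)⁴ = 625/256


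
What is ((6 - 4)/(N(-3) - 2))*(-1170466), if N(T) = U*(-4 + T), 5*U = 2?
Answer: 2926165/6 ≈ 4.8769e+5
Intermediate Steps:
U = 2/5 (U = (1/5)*2 = 2/5 ≈ 0.40000)
N(T) = -8/5 + 2*T/5 (N(T) = 2*(-4 + T)/5 = -8/5 + 2*T/5)
((6 - 4)/(N(-3) - 2))*(-1170466) = ((6 - 4)/((-8/5 + (2/5)*(-3)) - 2))*(-1170466) = (2/((-8/5 - 6/5) - 2))*(-1170466) = (2/(-14/5 - 2))*(-1170466) = (2/(-24/5))*(-1170466) = (2*(-5/24))*(-1170466) = -5/12*(-1170466) = 2926165/6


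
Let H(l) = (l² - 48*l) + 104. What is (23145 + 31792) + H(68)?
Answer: 56401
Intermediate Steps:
H(l) = 104 + l² - 48*l
(23145 + 31792) + H(68) = (23145 + 31792) + (104 + 68² - 48*68) = 54937 + (104 + 4624 - 3264) = 54937 + 1464 = 56401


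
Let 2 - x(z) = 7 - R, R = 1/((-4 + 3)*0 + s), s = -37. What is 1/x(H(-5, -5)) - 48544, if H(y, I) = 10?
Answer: -9029221/186 ≈ -48544.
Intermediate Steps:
R = -1/37 (R = 1/((-4 + 3)*0 - 37) = 1/(-1*0 - 37) = 1/(0 - 37) = 1/(-37) = -1/37 ≈ -0.027027)
x(z) = -186/37 (x(z) = 2 - (7 - 1*(-1/37)) = 2 - (7 + 1/37) = 2 - 1*260/37 = 2 - 260/37 = -186/37)
1/x(H(-5, -5)) - 48544 = 1/(-186/37) - 48544 = -37/186 - 48544 = -9029221/186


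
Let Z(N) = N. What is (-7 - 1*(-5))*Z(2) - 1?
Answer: -5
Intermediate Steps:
(-7 - 1*(-5))*Z(2) - 1 = (-7 - 1*(-5))*2 - 1 = (-7 + 5)*2 - 1 = -2*2 - 1 = -4 - 1 = -5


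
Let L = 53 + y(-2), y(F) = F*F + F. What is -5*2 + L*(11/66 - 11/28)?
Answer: -1885/84 ≈ -22.440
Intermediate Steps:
y(F) = F + F² (y(F) = F² + F = F + F²)
L = 55 (L = 53 - 2*(1 - 2) = 53 - 2*(-1) = 53 + 2 = 55)
-5*2 + L*(11/66 - 11/28) = -5*2 + 55*(11/66 - 11/28) = -10 + 55*(11*(1/66) - 11*1/28) = -10 + 55*(⅙ - 11/28) = -10 + 55*(-19/84) = -10 - 1045/84 = -1885/84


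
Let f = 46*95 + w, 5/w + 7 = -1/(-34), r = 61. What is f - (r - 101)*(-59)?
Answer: 476200/237 ≈ 2009.3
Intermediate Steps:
w = -170/237 (w = 5/(-7 - 1/(-34)) = 5/(-7 - 1*(-1/34)) = 5/(-7 + 1/34) = 5/(-237/34) = 5*(-34/237) = -170/237 ≈ -0.71730)
f = 1035520/237 (f = 46*95 - 170/237 = 4370 - 170/237 = 1035520/237 ≈ 4369.3)
f - (r - 101)*(-59) = 1035520/237 - (61 - 101)*(-59) = 1035520/237 - (-40)*(-59) = 1035520/237 - 1*2360 = 1035520/237 - 2360 = 476200/237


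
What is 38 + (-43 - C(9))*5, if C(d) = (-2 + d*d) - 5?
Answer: -547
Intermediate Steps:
C(d) = -7 + d² (C(d) = (-2 + d²) - 5 = -7 + d²)
38 + (-43 - C(9))*5 = 38 + (-43 - (-7 + 9²))*5 = 38 + (-43 - (-7 + 81))*5 = 38 + (-43 - 1*74)*5 = 38 + (-43 - 74)*5 = 38 - 117*5 = 38 - 585 = -547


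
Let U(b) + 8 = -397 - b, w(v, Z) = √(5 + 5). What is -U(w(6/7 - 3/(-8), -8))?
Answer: 405 + √10 ≈ 408.16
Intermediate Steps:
w(v, Z) = √10
U(b) = -405 - b (U(b) = -8 + (-397 - b) = -405 - b)
-U(w(6/7 - 3/(-8), -8)) = -(-405 - √10) = 405 + √10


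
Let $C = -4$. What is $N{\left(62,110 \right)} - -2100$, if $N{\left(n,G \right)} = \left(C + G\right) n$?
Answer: $8672$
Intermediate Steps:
$N{\left(n,G \right)} = n \left(-4 + G\right)$ ($N{\left(n,G \right)} = \left(-4 + G\right) n = n \left(-4 + G\right)$)
$N{\left(62,110 \right)} - -2100 = 62 \left(-4 + 110\right) - -2100 = 62 \cdot 106 + 2100 = 6572 + 2100 = 8672$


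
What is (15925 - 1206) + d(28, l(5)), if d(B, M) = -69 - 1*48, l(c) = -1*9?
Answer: 14602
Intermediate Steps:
l(c) = -9
d(B, M) = -117 (d(B, M) = -69 - 48 = -117)
(15925 - 1206) + d(28, l(5)) = (15925 - 1206) - 117 = 14719 - 117 = 14602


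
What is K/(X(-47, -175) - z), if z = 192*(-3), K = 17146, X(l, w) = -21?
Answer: 17146/555 ≈ 30.894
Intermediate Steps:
z = -576
K/(X(-47, -175) - z) = 17146/(-21 - 1*(-576)) = 17146/(-21 + 576) = 17146/555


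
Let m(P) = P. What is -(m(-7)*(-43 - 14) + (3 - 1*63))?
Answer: -339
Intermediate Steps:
-(m(-7)*(-43 - 14) + (3 - 1*63)) = -(-7*(-43 - 14) + (3 - 1*63)) = -(-7*(-57) + (3 - 63)) = -(399 - 60) = -1*339 = -339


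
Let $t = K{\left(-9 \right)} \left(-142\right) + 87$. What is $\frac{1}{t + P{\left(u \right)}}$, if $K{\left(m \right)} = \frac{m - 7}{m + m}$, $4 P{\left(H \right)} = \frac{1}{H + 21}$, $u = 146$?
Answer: $- \frac{6012}{235795} \approx -0.025497$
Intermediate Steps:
$P{\left(H \right)} = \frac{1}{4 \left(21 + H\right)}$ ($P{\left(H \right)} = \frac{1}{4 \left(H + 21\right)} = \frac{1}{4 \left(21 + H\right)}$)
$K{\left(m \right)} = \frac{-7 + m}{2 m}$
$t = - \frac{353}{9}$ ($t = \frac{-7 - 9}{2 \left(-9\right)} \left(-142\right) + 87 = \frac{1}{2} \left(- \frac{1}{9}\right) \left(-16\right) \left(-142\right) + 87 = \frac{8}{9} \left(-142\right) + 87 = - \frac{1136}{9} + 87 = - \frac{353}{9} \approx -39.222$)
$\frac{1}{t + P{\left(u \right)}} = \frac{1}{- \frac{353}{9} + \frac{1}{4 \left(21 + 146\right)}} = \frac{1}{- \frac{353}{9} + \frac{1}{4 \cdot 167}} = \frac{1}{- \frac{353}{9} + \frac{1}{4} \cdot \frac{1}{167}} = \frac{1}{- \frac{353}{9} + \frac{1}{668}} = \frac{1}{- \frac{235795}{6012}} = - \frac{6012}{235795}$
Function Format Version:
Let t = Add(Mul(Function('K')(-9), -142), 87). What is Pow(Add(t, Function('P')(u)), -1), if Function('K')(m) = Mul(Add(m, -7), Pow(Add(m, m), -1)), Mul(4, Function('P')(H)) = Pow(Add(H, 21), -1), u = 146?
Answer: Rational(-6012, 235795) ≈ -0.025497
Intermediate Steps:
Function('P')(H) = Mul(Rational(1, 4), Pow(Add(21, H), -1)) (Function('P')(H) = Mul(Rational(1, 4), Pow(Add(H, 21), -1)) = Mul(Rational(1, 4), Pow(Add(21, H), -1)))
Function('K')(m) = Mul(Rational(1, 2), Pow(m, -1), Add(-7, m)) (Function('K')(m) = Mul(Add(-7, m), Pow(Mul(2, m), -1)) = Mul(Add(-7, m), Mul(Rational(1, 2), Pow(m, -1))) = Mul(Rational(1, 2), Pow(m, -1), Add(-7, m)))
t = Rational(-353, 9) (t = Add(Mul(Mul(Rational(1, 2), Pow(-9, -1), Add(-7, -9)), -142), 87) = Add(Mul(Mul(Rational(1, 2), Rational(-1, 9), -16), -142), 87) = Add(Mul(Rational(8, 9), -142), 87) = Add(Rational(-1136, 9), 87) = Rational(-353, 9) ≈ -39.222)
Pow(Add(t, Function('P')(u)), -1) = Pow(Add(Rational(-353, 9), Mul(Rational(1, 4), Pow(Add(21, 146), -1))), -1) = Pow(Add(Rational(-353, 9), Mul(Rational(1, 4), Pow(167, -1))), -1) = Pow(Add(Rational(-353, 9), Mul(Rational(1, 4), Rational(1, 167))), -1) = Pow(Add(Rational(-353, 9), Rational(1, 668)), -1) = Pow(Rational(-235795, 6012), -1) = Rational(-6012, 235795)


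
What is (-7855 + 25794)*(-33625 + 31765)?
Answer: -33366540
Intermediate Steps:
(-7855 + 25794)*(-33625 + 31765) = 17939*(-1860) = -33366540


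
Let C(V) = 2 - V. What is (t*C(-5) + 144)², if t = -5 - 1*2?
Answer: 9025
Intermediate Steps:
t = -7 (t = -5 - 2 = -7)
(t*C(-5) + 144)² = (-7*(2 - 1*(-5)) + 144)² = (-7*(2 + 5) + 144)² = (-7*7 + 144)² = (-49 + 144)² = 95² = 9025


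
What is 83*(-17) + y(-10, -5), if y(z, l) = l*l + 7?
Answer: -1379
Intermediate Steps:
y(z, l) = 7 + l² (y(z, l) = l² + 7 = 7 + l²)
83*(-17) + y(-10, -5) = 83*(-17) + (7 + (-5)²) = -1411 + (7 + 25) = -1411 + 32 = -1379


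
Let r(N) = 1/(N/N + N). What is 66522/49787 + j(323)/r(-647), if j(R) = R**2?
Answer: -3355471171736/49787 ≈ -6.7396e+7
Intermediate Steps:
r(N) = 1/(1 + N)
66522/49787 + j(323)/r(-647) = 66522/49787 + 323**2/(1/(1 - 647)) = 66522*(1/49787) + 104329/(1/(-646)) = 66522/49787 + 104329/(-1/646) = 66522/49787 + 104329*(-646) = 66522/49787 - 67396534 = -3355471171736/49787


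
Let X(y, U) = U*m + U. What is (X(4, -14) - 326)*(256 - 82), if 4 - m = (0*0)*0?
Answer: -68904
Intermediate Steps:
m = 4 (m = 4 - 0*0*0 = 4 - 0*0 = 4 - 1*0 = 4 + 0 = 4)
X(y, U) = 5*U (X(y, U) = U*4 + U = 4*U + U = 5*U)
(X(4, -14) - 326)*(256 - 82) = (5*(-14) - 326)*(256 - 82) = (-70 - 326)*174 = -396*174 = -68904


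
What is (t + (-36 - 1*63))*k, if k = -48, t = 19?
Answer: 3840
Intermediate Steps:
k = -48 (k = -1*48 = -48)
(t + (-36 - 1*63))*k = (19 + (-36 - 1*63))*(-48) = (19 + (-36 - 63))*(-48) = (19 - 99)*(-48) = -80*(-48) = 3840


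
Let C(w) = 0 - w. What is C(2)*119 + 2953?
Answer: 2715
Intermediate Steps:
C(w) = -w
C(2)*119 + 2953 = -1*2*119 + 2953 = -2*119 + 2953 = -238 + 2953 = 2715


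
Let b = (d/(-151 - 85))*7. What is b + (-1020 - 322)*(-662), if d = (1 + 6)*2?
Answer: 104831623/118 ≈ 8.8840e+5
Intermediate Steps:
d = 14 (d = 7*2 = 14)
b = -49/118 (b = (14/(-151 - 85))*7 = (14/(-236))*7 = (14*(-1/236))*7 = -7/118*7 = -49/118 ≈ -0.41525)
b + (-1020 - 322)*(-662) = -49/118 + (-1020 - 322)*(-662) = -49/118 - 1342*(-662) = -49/118 + 888404 = 104831623/118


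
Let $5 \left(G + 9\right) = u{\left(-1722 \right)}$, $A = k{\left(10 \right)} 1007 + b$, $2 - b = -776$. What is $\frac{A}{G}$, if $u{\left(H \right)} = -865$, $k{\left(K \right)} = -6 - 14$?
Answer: $\frac{1383}{13} \approx 106.38$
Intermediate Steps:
$b = 778$ ($b = 2 - -776 = 2 + 776 = 778$)
$k{\left(K \right)} = -20$ ($k{\left(K \right)} = -6 - 14 = -20$)
$A = -19362$ ($A = \left(-20\right) 1007 + 778 = -20140 + 778 = -19362$)
$G = -182$ ($G = -9 + \frac{1}{5} \left(-865\right) = -9 - 173 = -182$)
$\frac{A}{G} = - \frac{19362}{-182} = \left(-19362\right) \left(- \frac{1}{182}\right) = \frac{1383}{13}$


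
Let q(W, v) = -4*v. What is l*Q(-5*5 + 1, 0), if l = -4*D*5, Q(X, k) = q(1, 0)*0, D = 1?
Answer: 0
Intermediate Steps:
Q(X, k) = 0 (Q(X, k) = -4*0*0 = 0*0 = 0)
l = -20 (l = -4*1*5 = -4*5 = -20)
l*Q(-5*5 + 1, 0) = -20*0 = 0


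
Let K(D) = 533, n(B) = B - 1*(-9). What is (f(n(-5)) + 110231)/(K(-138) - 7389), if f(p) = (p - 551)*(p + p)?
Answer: -105855/6856 ≈ -15.440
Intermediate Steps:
n(B) = 9 + B (n(B) = B + 9 = 9 + B)
f(p) = 2*p*(-551 + p) (f(p) = (-551 + p)*(2*p) = 2*p*(-551 + p))
(f(n(-5)) + 110231)/(K(-138) - 7389) = (2*(9 - 5)*(-551 + (9 - 5)) + 110231)/(533 - 7389) = (2*4*(-551 + 4) + 110231)/(-6856) = (2*4*(-547) + 110231)*(-1/6856) = (-4376 + 110231)*(-1/6856) = 105855*(-1/6856) = -105855/6856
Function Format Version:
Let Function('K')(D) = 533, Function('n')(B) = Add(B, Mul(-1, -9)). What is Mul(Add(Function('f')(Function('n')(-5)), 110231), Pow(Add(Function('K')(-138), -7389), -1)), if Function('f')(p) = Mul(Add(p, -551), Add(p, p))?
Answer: Rational(-105855, 6856) ≈ -15.440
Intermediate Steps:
Function('n')(B) = Add(9, B) (Function('n')(B) = Add(B, 9) = Add(9, B))
Function('f')(p) = Mul(2, p, Add(-551, p)) (Function('f')(p) = Mul(Add(-551, p), Mul(2, p)) = Mul(2, p, Add(-551, p)))
Mul(Add(Function('f')(Function('n')(-5)), 110231), Pow(Add(Function('K')(-138), -7389), -1)) = Mul(Add(Mul(2, Add(9, -5), Add(-551, Add(9, -5))), 110231), Pow(Add(533, -7389), -1)) = Mul(Add(Mul(2, 4, Add(-551, 4)), 110231), Pow(-6856, -1)) = Mul(Add(Mul(2, 4, -547), 110231), Rational(-1, 6856)) = Mul(Add(-4376, 110231), Rational(-1, 6856)) = Mul(105855, Rational(-1, 6856)) = Rational(-105855, 6856)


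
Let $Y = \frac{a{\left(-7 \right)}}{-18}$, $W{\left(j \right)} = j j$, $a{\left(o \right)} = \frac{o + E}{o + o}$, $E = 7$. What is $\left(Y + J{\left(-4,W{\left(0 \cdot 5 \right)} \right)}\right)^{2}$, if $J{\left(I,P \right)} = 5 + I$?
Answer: $1$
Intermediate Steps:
$a{\left(o \right)} = \frac{7 + o}{2 o}$ ($a{\left(o \right)} = \frac{o + 7}{o + o} = \frac{7 + o}{2 o}$)
$W{\left(j \right)} = j^{2}$
$Y = 0$ ($Y = \frac{\frac{1}{2} \frac{1}{-7} \left(7 - 7\right)}{-18} = \frac{1}{2} \left(- \frac{1}{7}\right) 0 \left(- \frac{1}{18}\right) = 0 \left(- \frac{1}{18}\right) = 0$)
$\left(Y + J{\left(-4,W{\left(0 \cdot 5 \right)} \right)}\right)^{2} = \left(0 + \left(5 - 4\right)\right)^{2} = \left(0 + 1\right)^{2} = 1^{2} = 1$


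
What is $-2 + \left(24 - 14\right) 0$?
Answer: $-2$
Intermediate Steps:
$-2 + \left(24 - 14\right) 0 = -2 + 10 \cdot 0 = -2 + 0 = -2$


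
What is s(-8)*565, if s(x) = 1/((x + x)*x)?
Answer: 565/128 ≈ 4.4141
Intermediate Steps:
s(x) = 1/(2*x²) (s(x) = 1/((2*x)*x) = 1/(2*x²))
s(-8)*565 = ((½)/(-8)²)*565 = ((½)*(1/64))*565 = (1/128)*565 = 565/128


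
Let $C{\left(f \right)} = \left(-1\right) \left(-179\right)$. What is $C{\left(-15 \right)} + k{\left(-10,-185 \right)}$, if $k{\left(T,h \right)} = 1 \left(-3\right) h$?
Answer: $734$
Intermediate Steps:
$C{\left(f \right)} = 179$
$k{\left(T,h \right)} = - 3 h$
$C{\left(-15 \right)} + k{\left(-10,-185 \right)} = 179 - -555 = 179 + 555 = 734$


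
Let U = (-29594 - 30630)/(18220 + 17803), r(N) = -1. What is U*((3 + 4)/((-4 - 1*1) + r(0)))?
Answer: 210784/108069 ≈ 1.9505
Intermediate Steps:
U = -60224/36023 ≈ -1.6718
U*((3 + 4)/((-4 - 1*1) + r(0))) = -60224*(3 + 4)/(36023*((-4 - 1*1) - 1)) = -421568/(36023*((-4 - 1) - 1)) = -421568/(36023*(-5 - 1)) = -421568/(36023*(-6)) = -421568*(-1)/(36023*6) = -60224/36023*(-7/6) = 210784/108069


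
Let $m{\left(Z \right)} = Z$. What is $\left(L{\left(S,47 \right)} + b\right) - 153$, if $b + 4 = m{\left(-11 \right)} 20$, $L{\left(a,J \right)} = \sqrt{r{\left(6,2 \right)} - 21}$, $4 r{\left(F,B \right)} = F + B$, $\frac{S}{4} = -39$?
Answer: $-377 + i \sqrt{19} \approx -377.0 + 4.3589 i$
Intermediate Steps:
$S = -156$ ($S = 4 \left(-39\right) = -156$)
$r{\left(F,B \right)} = \frac{B}{4} + \frac{F}{4}$ ($r{\left(F,B \right)} = \frac{F + B}{4} = \frac{B + F}{4} = \frac{B}{4} + \frac{F}{4}$)
$L{\left(a,J \right)} = i \sqrt{19}$ ($L{\left(a,J \right)} = \sqrt{\left(\frac{1}{4} \cdot 2 + \frac{1}{4} \cdot 6\right) - 21} = \sqrt{\left(\frac{1}{2} + \frac{3}{2}\right) - 21} = \sqrt{2 - 21} = \sqrt{-19} = i \sqrt{19}$)
$b = -224$ ($b = -4 - 220 = -224$)
$\left(L{\left(S,47 \right)} + b\right) - 153 = \left(i \sqrt{19} - 224\right) - 153 = \left(-224 + i \sqrt{19}\right) - 153 = -377 + i \sqrt{19}$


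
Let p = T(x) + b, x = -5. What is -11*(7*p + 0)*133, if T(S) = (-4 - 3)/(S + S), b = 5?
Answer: -583737/10 ≈ -58374.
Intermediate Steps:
T(S) = -7/(2*S) (T(S) = -7*1/(2*S) = -7/(2*S))
p = 57/10 (p = -7/2/(-5) + 5 = -7/2*(-1/5) + 5 = 7/10 + 5 = 57/10 ≈ 5.7000)
-11*(7*p + 0)*133 = -11*(7*(57/10) + 0)*133 = -11*(399/10 + 0)*133 = -11*399/10*133 = -4389/10*133 = -583737/10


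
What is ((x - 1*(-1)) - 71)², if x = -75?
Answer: 21025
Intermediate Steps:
((x - 1*(-1)) - 71)² = ((-75 - 1*(-1)) - 71)² = ((-75 + 1) - 71)² = (-74 - 71)² = (-145)² = 21025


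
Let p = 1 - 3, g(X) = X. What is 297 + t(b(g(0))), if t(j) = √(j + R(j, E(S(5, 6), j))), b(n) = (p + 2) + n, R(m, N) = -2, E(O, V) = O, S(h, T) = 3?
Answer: 297 + I*√2 ≈ 297.0 + 1.4142*I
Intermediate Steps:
p = -2
b(n) = n (b(n) = (-2 + 2) + n = 0 + n = n)
t(j) = √(-2 + j) (t(j) = √(j - 2) = √(-2 + j))
297 + t(b(g(0))) = 297 + √(-2 + 0) = 297 + √(-2) = 297 + I*√2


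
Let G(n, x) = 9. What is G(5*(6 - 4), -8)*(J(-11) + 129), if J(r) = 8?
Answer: 1233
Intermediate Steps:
G(5*(6 - 4), -8)*(J(-11) + 129) = 9*(8 + 129) = 9*137 = 1233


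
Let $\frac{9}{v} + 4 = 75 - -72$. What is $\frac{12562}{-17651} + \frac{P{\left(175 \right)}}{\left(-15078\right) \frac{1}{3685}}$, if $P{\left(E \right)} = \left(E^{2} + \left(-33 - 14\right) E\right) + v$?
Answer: $- \frac{18943309417633}{3459843114} \approx -5475.2$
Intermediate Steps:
$v = \frac{9}{143}$ ($v = \frac{9}{-4 + \left(75 - -72\right)} = \frac{9}{-4 + \left(75 + 72\right)} = \frac{9}{-4 + 147} = \frac{9}{143} \approx 0.062937$)
$P{\left(E \right)} = \frac{9}{143} + E^{2} - 47 E$ ($P{\left(E \right)} = \left(E^{2} + \left(-33 - 14\right) E\right) + \frac{9}{143} = \left(E^{2} - 47 E\right) + \frac{9}{143} = \frac{9}{143} + E^{2} - 47 E$)
$\frac{12562}{-17651} + \frac{P{\left(175 \right)}}{\left(-15078\right) \frac{1}{3685}} = \frac{12562}{-17651} + \frac{\frac{9}{143} + 175^{2} - 8225}{\left(-15078\right) \frac{1}{3685}} = 12562 \left(- \frac{1}{17651}\right) + \frac{\frac{9}{143} + 30625 - 8225}{\left(-15078\right) \frac{1}{3685}} = - \frac{12562}{17651} + \frac{3203209}{143 \left(- \frac{15078}{3685}\right)} = - \frac{12562}{17651} + \frac{3203209}{143} \left(- \frac{3685}{15078}\right) = - \frac{12562}{17651} - \frac{1073075015}{196014} = - \frac{18943309417633}{3459843114}$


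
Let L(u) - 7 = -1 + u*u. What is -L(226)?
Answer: -51082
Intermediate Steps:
L(u) = 6 + u**2 (L(u) = 7 + (-1 + u*u) = 7 + (-1 + u**2) = 6 + u**2)
-L(226) = -(6 + 226**2) = -(6 + 51076) = -1*51082 = -51082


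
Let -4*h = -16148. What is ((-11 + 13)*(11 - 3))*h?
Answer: 64592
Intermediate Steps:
h = 4037 (h = -1/4*(-16148) = 4037)
((-11 + 13)*(11 - 3))*h = ((-11 + 13)*(11 - 3))*4037 = (2*8)*4037 = 16*4037 = 64592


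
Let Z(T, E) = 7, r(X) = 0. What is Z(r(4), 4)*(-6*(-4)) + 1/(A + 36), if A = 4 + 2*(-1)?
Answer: 6385/38 ≈ 168.03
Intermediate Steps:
A = 2 (A = 4 - 2 = 2)
Z(r(4), 4)*(-6*(-4)) + 1/(A + 36) = 7*(-6*(-4)) + 1/(2 + 36) = 7*24 + 1/38 = 168 + 1/38 = 6385/38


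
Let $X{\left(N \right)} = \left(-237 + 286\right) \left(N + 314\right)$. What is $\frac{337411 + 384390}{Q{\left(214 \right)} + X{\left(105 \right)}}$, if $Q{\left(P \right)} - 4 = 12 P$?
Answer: $\frac{721801}{23103} \approx 31.243$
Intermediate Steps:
$Q{\left(P \right)} = 4 + 12 P$
$X{\left(N \right)} = 15386 + 49 N$ ($X{\left(N \right)} = 49 \left(314 + N\right) = 15386 + 49 N$)
$\frac{337411 + 384390}{Q{\left(214 \right)} + X{\left(105 \right)}} = \frac{337411 + 384390}{\left(4 + 12 \cdot 214\right) + \left(15386 + 49 \cdot 105\right)} = \frac{721801}{\left(4 + 2568\right) + \left(15386 + 5145\right)} = \frac{721801}{2572 + 20531} = \frac{721801}{23103}$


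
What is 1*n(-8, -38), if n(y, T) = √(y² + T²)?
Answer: 2*√377 ≈ 38.833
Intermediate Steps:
n(y, T) = √(T² + y²)
1*n(-8, -38) = 1*√((-38)² + (-8)²) = 1*√(1444 + 64) = 1*√1508 = 1*(2*√377) = 2*√377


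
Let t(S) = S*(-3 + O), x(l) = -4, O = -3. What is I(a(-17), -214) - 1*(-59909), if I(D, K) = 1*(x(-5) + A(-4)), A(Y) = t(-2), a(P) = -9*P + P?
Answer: 59917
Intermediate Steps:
a(P) = -8*P
t(S) = -6*S (t(S) = S*(-3 - 3) = S*(-6) = -6*S)
A(Y) = 12 (A(Y) = -6*(-2) = 12)
I(D, K) = 8 (I(D, K) = 1*(-4 + 12) = 1*8 = 8)
I(a(-17), -214) - 1*(-59909) = 8 - 1*(-59909) = 8 + 59909 = 59917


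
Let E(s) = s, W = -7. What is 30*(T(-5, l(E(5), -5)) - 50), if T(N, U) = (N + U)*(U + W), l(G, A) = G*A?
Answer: 27300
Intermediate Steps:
l(G, A) = A*G
T(N, U) = (-7 + U)*(N + U) (T(N, U) = (N + U)*(U - 7) = (N + U)*(-7 + U) = (-7 + U)*(N + U))
30*(T(-5, l(E(5), -5)) - 50) = 30*(((-5*5)**2 - 7*(-5) - (-35)*5 - (-25)*5) - 50) = 30*(((-25)**2 + 35 - 7*(-25) - 5*(-25)) - 50) = 30*((625 + 35 + 175 + 125) - 50) = 30*(960 - 50) = 30*910 = 27300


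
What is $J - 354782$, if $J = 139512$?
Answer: $-215270$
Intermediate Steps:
$J - 354782 = 139512 - 354782 = -215270$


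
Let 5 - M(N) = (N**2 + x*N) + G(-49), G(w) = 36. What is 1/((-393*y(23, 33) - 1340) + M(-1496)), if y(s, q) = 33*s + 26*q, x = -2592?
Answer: -1/6752500 ≈ -1.4809e-7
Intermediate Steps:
M(N) = -31 - N**2 + 2592*N (M(N) = 5 - ((N**2 - 2592*N) + 36) = 5 - (36 + N**2 - 2592*N) = 5 + (-36 - N**2 + 2592*N) = -31 - N**2 + 2592*N)
y(s, q) = 26*q + 33*s
1/((-393*y(23, 33) - 1340) + M(-1496)) = 1/((-393*(26*33 + 33*23) - 1340) + (-31 - 1*(-1496)**2 + 2592*(-1496))) = 1/((-393*(858 + 759) - 1340) + (-31 - 1*2238016 - 3877632)) = 1/((-393*1617 - 1340) + (-31 - 2238016 - 3877632)) = 1/((-635481 - 1340) - 6115679) = 1/(-636821 - 6115679) = 1/(-6752500) = -1/6752500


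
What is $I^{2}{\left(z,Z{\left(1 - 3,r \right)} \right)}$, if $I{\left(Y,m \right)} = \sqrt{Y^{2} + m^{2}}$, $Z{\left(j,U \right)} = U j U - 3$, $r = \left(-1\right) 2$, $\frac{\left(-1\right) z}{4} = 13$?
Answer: $2825$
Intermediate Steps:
$z = -52$ ($z = \left(-4\right) 13 = -52$)
$r = -2$
$Z{\left(j,U \right)} = -3 + j U^{2}$ ($Z{\left(j,U \right)} = j U^{2} - 3 = -3 + j U^{2}$)
$I^{2}{\left(z,Z{\left(1 - 3,r \right)} \right)} = \left(\sqrt{\left(-52\right)^{2} + \left(-3 + \left(1 - 3\right) \left(-2\right)^{2}\right)^{2}}\right)^{2} = \left(\sqrt{2704 + \left(-3 + \left(1 - 3\right) 4\right)^{2}}\right)^{2} = \left(\sqrt{2704 + \left(-3 - 8\right)^{2}}\right)^{2} = \left(\sqrt{2704 + \left(-11\right)^{2}}\right)^{2} = \left(\sqrt{2704 + 121}\right)^{2} = \left(\sqrt{2825}\right)^{2} = \left(5 \sqrt{113}\right)^{2} = 2825$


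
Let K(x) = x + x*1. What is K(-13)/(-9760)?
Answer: 13/4880 ≈ 0.0026639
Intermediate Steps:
K(x) = 2*x (K(x) = x + x = 2*x)
K(-13)/(-9760) = (2*(-13))/(-9760) = -26*(-1/9760) = 13/4880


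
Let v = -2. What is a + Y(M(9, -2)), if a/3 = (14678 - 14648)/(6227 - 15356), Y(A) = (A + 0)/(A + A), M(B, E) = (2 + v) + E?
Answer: 2983/6086 ≈ 0.49014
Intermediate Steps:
M(B, E) = E (M(B, E) = (2 - 2) + E = 0 + E = E)
Y(A) = ½ (Y(A) = A/((2*A)) = A*(1/(2*A)) = ½)
a = -30/3043 (a = 3*((14678 - 14648)/(6227 - 15356)) = 3*(30/(-9129)) = 3*(30*(-1/9129)) = 3*(-10/3043) = -30/3043 ≈ -0.0098587)
a + Y(M(9, -2)) = -30/3043 + ½ = 2983/6086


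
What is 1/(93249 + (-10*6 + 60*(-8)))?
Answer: 1/92709 ≈ 1.0786e-5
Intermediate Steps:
1/(93249 + (-10*6 + 60*(-8))) = 1/(93249 + (-60 - 480)) = 1/(93249 - 540) = 1/92709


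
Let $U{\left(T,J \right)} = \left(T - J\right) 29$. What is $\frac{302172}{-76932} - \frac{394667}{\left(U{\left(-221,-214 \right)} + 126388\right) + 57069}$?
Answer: $- \frac{7144729111}{1174841394} \approx -6.0814$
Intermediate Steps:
$U{\left(T,J \right)} = - 29 J + 29 T$
$\frac{302172}{-76932} - \frac{394667}{\left(U{\left(-221,-214 \right)} + 126388\right) + 57069} = \frac{302172}{-76932} - \frac{394667}{\left(\left(\left(-29\right) \left(-214\right) + 29 \left(-221\right)\right) + 126388\right) + 57069} = 302172 \left(- \frac{1}{76932}\right) - \frac{394667}{\left(\left(6206 - 6409\right) + 126388\right) + 57069} = - \frac{25181}{6411} - \frac{394667}{\left(-203 + 126388\right) + 57069} = - \frac{25181}{6411} - \frac{394667}{126185 + 57069} = - \frac{25181}{6411} - \frac{394667}{183254} = - \frac{7144729111}{1174841394}$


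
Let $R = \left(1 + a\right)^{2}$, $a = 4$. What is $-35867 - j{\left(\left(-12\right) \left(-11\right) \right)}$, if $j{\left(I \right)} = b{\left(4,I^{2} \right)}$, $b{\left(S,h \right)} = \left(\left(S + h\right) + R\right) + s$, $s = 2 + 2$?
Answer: $-53324$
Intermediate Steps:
$s = 4$
$R = 25$ ($R = \left(1 + 4\right)^{2} = 5^{2} = 25$)
$b{\left(S,h \right)} = 29 + S + h$ ($b{\left(S,h \right)} = \left(\left(S + h\right) + 25\right) + 4 = \left(25 + S + h\right) + 4 = 29 + S + h$)
$j{\left(I \right)} = 33 + I^{2}$ ($j{\left(I \right)} = 29 + 4 + I^{2} = 33 + I^{2}$)
$-35867 - j{\left(\left(-12\right) \left(-11\right) \right)} = -35867 - \left(33 + \left(\left(-12\right) \left(-11\right)\right)^{2}\right) = -35867 - \left(33 + 132^{2}\right) = -35867 - \left(33 + 17424\right) = -35867 - 17457 = -53324$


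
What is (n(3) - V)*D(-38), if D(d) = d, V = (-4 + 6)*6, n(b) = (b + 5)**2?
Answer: -1976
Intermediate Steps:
n(b) = (5 + b)**2
V = 12 (V = 2*6 = 12)
(n(3) - V)*D(-38) = ((5 + 3)**2 - 1*12)*(-38) = (8**2 - 12)*(-38) = (64 - 12)*(-38) = 52*(-38) = -1976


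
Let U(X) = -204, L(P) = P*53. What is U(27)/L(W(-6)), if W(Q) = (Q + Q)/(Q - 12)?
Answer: -306/53 ≈ -5.7736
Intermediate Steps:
W(Q) = 2*Q/(-12 + Q) (W(Q) = (2*Q)/(-12 + Q) = 2*Q/(-12 + Q))
L(P) = 53*P
U(27)/L(W(-6)) = -204/(53*(2*(-6)/(-12 - 6))) = -204/(53*(2*(-6)/(-18))) = -204/(53*(2*(-6)*(-1/18))) = -204/(53*(⅔)) = -204/106/3 = -204*3/106 = -306/53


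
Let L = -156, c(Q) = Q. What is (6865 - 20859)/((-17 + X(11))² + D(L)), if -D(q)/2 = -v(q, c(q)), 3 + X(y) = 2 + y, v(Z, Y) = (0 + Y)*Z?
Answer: -13994/48721 ≈ -0.28723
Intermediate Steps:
v(Z, Y) = Y*Z
X(y) = -1 + y (X(y) = -3 + (2 + y) = -1 + y)
D(q) = 2*q² (D(q) = -(-2)*q*q = -(-2)*q² = 2*q²)
(6865 - 20859)/((-17 + X(11))² + D(L)) = (6865 - 20859)/((-17 + (-1 + 11))² + 2*(-156)²) = -13994/((-17 + 10)² + 2*24336) = -13994/((-7)² + 48672) = -13994/(49 + 48672) = -13994/48721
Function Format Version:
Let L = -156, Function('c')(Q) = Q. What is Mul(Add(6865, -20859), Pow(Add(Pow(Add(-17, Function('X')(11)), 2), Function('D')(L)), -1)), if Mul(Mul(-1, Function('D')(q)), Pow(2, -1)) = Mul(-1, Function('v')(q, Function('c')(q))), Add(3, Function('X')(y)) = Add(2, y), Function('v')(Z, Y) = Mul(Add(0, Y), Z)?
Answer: Rational(-13994, 48721) ≈ -0.28723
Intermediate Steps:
Function('v')(Z, Y) = Mul(Y, Z)
Function('X')(y) = Add(-1, y) (Function('X')(y) = Add(-3, Add(2, y)) = Add(-1, y))
Function('D')(q) = Mul(2, Pow(q, 2)) (Function('D')(q) = Mul(-2, Mul(-1, Mul(q, q))) = Mul(-2, Mul(-1, Pow(q, 2))) = Mul(2, Pow(q, 2)))
Mul(Add(6865, -20859), Pow(Add(Pow(Add(-17, Function('X')(11)), 2), Function('D')(L)), -1)) = Mul(Add(6865, -20859), Pow(Add(Pow(Add(-17, Add(-1, 11)), 2), Mul(2, Pow(-156, 2))), -1)) = Mul(-13994, Pow(Add(Pow(Add(-17, 10), 2), Mul(2, 24336)), -1)) = Mul(-13994, Pow(Add(Pow(-7, 2), 48672), -1)) = Mul(-13994, Pow(Add(49, 48672), -1)) = Mul(-13994, Pow(48721, -1)) = Mul(-13994, Rational(1, 48721)) = Rational(-13994, 48721)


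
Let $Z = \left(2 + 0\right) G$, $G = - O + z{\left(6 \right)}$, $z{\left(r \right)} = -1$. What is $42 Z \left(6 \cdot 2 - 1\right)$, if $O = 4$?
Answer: $-4620$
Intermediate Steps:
$G = -5$ ($G = \left(-1\right) 4 - 1 = -4 - 1 = -5$)
$Z = -10$ ($Z = \left(2 + 0\right) \left(-5\right) = 2 \left(-5\right) = -10$)
$42 Z \left(6 \cdot 2 - 1\right) = 42 \left(-10\right) \left(6 \cdot 2 - 1\right) = - 420 \left(12 - 1\right) = \left(-420\right) 11 = -4620$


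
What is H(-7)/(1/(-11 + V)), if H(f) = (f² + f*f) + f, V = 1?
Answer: -910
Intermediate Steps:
H(f) = f + 2*f² (H(f) = (f² + f²) + f = 2*f² + f = f + 2*f²)
H(-7)/(1/(-11 + V)) = (-7*(1 + 2*(-7)))/(1/(-11 + 1)) = (-7*(1 - 14))/(1/(-10)) = (-7*(-13))/(-⅒) = -10*91 = -910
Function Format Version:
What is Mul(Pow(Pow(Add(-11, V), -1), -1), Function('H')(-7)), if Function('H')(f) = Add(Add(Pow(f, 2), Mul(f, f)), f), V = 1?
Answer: -910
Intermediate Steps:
Function('H')(f) = Add(f, Mul(2, Pow(f, 2))) (Function('H')(f) = Add(Add(Pow(f, 2), Pow(f, 2)), f) = Add(Mul(2, Pow(f, 2)), f) = Add(f, Mul(2, Pow(f, 2))))
Mul(Pow(Pow(Add(-11, V), -1), -1), Function('H')(-7)) = Mul(Pow(Pow(Add(-11, 1), -1), -1), Mul(-7, Add(1, Mul(2, -7)))) = Mul(Pow(Pow(-10, -1), -1), Mul(-7, Add(1, -14))) = Mul(Pow(Rational(-1, 10), -1), Mul(-7, -13)) = Mul(-10, 91) = -910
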